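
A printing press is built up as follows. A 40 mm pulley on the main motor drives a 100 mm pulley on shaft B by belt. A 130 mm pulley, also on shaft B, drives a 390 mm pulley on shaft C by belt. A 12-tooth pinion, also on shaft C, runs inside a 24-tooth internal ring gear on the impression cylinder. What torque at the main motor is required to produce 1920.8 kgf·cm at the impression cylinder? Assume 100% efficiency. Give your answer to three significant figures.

128 kgf·cm

Overall ratio R = 2.5 × 3 × 2 = 15.
Input torque = output torque / R = 1920.8 / 15 = 128.05 kgf·cm.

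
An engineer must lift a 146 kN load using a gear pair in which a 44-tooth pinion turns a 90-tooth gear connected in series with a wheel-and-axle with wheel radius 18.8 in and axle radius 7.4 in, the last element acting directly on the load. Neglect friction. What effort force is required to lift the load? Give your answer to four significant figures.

Gear pair MA = 90/44 = 2.0455.
Wheel-and-axle MA = R/r = 18.8/7.4 = 2.5405.
Combined ideal MA = 2.0455 × 2.5405 = 5.1966.
Effort = load / MA = 146 / 5.1966 = 28.096 kN.

28.10 kN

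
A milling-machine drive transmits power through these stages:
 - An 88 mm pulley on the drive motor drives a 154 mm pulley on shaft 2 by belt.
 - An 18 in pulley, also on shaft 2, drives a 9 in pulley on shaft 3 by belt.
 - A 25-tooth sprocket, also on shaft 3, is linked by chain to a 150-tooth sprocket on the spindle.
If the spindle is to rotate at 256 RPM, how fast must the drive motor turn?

1344 RPM

Overall ratio R = 1.75 × 0.5 × 6 = 5.25.
Required input speed = output speed × R = 256 × 5.25 = 1344 RPM.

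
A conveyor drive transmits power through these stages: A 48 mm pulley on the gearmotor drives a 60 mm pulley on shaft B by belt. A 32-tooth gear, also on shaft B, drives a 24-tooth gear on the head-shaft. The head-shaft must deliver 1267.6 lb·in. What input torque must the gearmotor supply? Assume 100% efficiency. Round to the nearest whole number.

Overall ratio R = 1.25 × 0.75 = 0.9375.
Input torque = output torque / R = 1267.6 / 0.9375 = 1352.1 lb·in.

1352 lb·in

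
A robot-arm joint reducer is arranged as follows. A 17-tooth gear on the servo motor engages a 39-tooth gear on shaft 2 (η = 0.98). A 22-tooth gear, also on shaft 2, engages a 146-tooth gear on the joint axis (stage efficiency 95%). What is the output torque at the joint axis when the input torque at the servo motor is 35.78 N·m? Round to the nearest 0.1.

507.1 N·m

After the gear mesh (39/17): 35.78 × 2.2941 × 0.98 = 80.442 N·m
After the gear mesh (146/22): 80.442 × 6.6364 × 0.95 = 507.15 N·m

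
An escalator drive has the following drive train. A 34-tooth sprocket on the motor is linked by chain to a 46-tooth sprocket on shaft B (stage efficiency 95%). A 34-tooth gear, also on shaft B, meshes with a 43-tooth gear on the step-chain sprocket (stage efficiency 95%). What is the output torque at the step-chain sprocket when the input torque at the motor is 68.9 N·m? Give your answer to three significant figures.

106 N·m

chain 46/34 = 1.3529 → τ = 68.9·1.3529·0.95 = 88.557 N·m
gear mesh 43/34 = 1.2647 → τ = 88.557·1.2647·0.95 = 106.4 N·m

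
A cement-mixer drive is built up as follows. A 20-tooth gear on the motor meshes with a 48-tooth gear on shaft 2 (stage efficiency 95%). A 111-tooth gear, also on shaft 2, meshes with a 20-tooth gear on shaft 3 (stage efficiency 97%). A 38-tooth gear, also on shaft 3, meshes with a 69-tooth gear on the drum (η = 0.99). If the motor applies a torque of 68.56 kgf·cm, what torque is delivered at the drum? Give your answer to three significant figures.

49.1 kgf·cm

After the gear mesh (48/20): 68.56 × 2.4 × 0.95 = 156.32 kgf·cm
After the gear mesh (20/111): 156.32 × 0.18018 × 0.97 = 27.32 kgf·cm
After the gear mesh (69/38): 27.32 × 1.8158 × 0.99 = 49.112 kgf·cm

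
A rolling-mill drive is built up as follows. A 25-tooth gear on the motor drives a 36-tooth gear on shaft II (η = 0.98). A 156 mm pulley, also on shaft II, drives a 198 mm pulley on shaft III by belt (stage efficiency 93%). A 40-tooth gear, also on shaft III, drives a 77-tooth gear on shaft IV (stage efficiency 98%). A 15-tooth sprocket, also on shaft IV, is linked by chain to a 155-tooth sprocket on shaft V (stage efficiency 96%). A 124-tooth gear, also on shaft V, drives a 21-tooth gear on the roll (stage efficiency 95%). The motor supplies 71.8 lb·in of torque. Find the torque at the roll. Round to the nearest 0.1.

gear mesh 36/25 = 1.44 → τ = 71.8·1.44·0.98 = 101.32 lb·in
belt 198/156 = 1.2692 → τ = 101.32·1.2692·0.93 = 119.6 lb·in
gear mesh 77/40 = 1.925 → τ = 119.6·1.925·0.98 = 225.63 lb·in
chain 155/15 = 10.333 → τ = 225.63·10.333·0.96 = 2238.2 lb·in
gear mesh 21/124 = 0.16935 → τ = 2238.2·0.16935·0.95 = 360.1 lb·in

360.1 lb·in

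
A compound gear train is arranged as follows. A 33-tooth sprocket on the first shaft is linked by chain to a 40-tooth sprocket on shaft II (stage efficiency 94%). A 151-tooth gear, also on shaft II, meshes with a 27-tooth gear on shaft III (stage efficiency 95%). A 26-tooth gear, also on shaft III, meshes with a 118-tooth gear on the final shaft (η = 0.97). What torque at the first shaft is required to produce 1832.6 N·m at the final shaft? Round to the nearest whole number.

Overall ratio R = 1.2121 × 0.17881 × 4.5385 = 0.98365; overall efficiency η = 0.94 × 0.95 × 0.97 = 0.8662.
Input torque = output torque / (R × η) = 1832.6 / (0.98365 × 0.8662) = 2150.8 N·m.

2151 N·m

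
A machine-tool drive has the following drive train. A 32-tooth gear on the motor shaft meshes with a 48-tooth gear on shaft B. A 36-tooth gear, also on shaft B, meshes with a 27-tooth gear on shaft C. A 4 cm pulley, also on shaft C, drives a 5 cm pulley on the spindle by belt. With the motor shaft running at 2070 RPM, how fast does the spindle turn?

Gear mesh: ratio = 48/32 = 1.5, so shaft B turns at 2070 / 1.5 = 1380 RPM.
Gear mesh: ratio = 27/36 = 0.75, so shaft C turns at 1380 / 0.75 = 1840 RPM.
Belt: ratio = 5/4 = 1.25, so the spindle turns at 1840 / 1.25 = 1472 RPM.

1472 RPM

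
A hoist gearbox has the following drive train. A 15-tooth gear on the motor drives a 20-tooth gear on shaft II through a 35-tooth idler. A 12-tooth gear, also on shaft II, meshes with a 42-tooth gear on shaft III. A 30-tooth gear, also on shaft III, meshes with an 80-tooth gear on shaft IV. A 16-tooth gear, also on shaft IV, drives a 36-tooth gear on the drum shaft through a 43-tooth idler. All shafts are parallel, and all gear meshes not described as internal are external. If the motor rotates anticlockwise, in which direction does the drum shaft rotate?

anticlockwise

the motor → shaft II: driver → idler → driven is 2 external meshes, 2 reversals → CCW.
shaft II → shaft III: external mesh, 1 reversal → CW.
shaft III → shaft IV: external mesh, 1 reversal → CCW.
shaft IV → the drum shaft: driver → idler → driven is 2 external meshes, 2 reversals → CCW.
6 reversals in total — an even number — so the drum shaft turns the same way as the motor.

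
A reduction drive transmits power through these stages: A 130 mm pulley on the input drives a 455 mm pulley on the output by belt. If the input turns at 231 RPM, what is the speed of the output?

Belt: ratio = 455/130 = 3.5, so the output turns at 231 / 3.5 = 66 RPM.

66 RPM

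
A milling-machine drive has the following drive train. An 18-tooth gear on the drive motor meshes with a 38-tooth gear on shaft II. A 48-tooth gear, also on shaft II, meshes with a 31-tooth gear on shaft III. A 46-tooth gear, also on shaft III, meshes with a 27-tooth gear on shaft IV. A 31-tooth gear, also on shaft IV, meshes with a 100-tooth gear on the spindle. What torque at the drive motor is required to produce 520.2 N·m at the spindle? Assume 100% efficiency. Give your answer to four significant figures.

Overall ratio R = 2.1111 × 0.64583 × 0.58696 × 3.2258 = 2.5815.
Input torque = output torque / R = 520.2 / 2.5815 = 201.51 N·m.

201.5 N·m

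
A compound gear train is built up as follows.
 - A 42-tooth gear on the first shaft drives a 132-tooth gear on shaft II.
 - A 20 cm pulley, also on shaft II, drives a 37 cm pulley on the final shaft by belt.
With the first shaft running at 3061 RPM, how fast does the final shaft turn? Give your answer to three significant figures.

Gear mesh: ratio = 132/42 = 3.1429, so shaft II turns at 3061 / 3.1429 = 973.95 RPM.
Belt: ratio = 37/20 = 1.85, so the final shaft turns at 973.95 / 1.85 = 526.46 RPM.

526 RPM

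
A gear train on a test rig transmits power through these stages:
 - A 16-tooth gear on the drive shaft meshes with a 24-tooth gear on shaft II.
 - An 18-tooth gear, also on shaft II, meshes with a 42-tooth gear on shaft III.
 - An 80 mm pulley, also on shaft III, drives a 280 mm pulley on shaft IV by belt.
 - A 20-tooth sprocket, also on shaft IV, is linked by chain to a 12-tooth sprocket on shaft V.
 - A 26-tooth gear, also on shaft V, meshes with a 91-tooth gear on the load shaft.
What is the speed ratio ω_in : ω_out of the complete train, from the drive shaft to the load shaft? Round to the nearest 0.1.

25.7

Each stage contributes driven/driver: gear mesh 24/16 = 1.5, gear mesh 42/18 = 2.3333, belt 280/80 = 3.5, chain 12/20 = 0.6, gear mesh 91/26 = 3.5.
Overall: 1.5 × 2.3333 × 3.5 × 0.6 × 3.5 = 25.725.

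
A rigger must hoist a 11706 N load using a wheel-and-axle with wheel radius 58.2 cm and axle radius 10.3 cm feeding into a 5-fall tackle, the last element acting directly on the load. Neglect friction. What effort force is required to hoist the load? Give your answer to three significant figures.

Wheel-and-axle MA = R/r = 58.2/10.3 = 5.6505.
Block-and-tackle MA = number of supporting rope parts = 5.
Combined ideal MA = 5.6505 × 5 = 28.252.
Effort = load / MA = 11706 / 28.252 = 414.34 N.

414 N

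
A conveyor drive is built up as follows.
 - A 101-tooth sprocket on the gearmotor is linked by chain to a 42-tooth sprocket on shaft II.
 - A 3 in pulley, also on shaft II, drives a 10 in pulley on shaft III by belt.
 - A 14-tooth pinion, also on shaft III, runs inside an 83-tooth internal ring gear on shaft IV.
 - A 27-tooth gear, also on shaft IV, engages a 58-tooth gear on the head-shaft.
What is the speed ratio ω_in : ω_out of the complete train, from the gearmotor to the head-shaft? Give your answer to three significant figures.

17.7

Each stage contributes driven/driver: chain 42/101 = 0.41584, belt 10/3 = 3.3333, internal gear 83/14 = 5.9286, gear mesh 58/27 = 2.1481.
Overall: 0.41584 × 3.3333 × 5.9286 × 2.1481 = 17.653.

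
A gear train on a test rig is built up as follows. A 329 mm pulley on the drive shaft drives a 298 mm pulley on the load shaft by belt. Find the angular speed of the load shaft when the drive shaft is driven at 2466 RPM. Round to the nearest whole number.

2723 RPM

the drive shaft → the load shaft (belt, 298/329): 2466 ÷ 0.90578 = 2722.5 RPM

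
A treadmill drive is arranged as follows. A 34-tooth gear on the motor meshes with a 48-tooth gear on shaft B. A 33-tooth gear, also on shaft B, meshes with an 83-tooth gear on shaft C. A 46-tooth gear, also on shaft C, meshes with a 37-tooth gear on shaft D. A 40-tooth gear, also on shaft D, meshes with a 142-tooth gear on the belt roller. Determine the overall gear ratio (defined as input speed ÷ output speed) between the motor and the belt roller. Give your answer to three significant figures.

10.1

Each stage contributes driven/driver: gear mesh 48/34 = 1.4118, gear mesh 83/33 = 2.5152, gear mesh 37/46 = 0.80435, gear mesh 142/40 = 3.55.
Overall: 1.4118 × 2.5152 × 0.80435 × 3.55 = 10.139.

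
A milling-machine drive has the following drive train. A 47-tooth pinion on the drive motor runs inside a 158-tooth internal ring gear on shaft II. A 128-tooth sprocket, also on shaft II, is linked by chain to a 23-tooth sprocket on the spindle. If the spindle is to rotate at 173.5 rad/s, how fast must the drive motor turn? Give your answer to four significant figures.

Overall ratio R = 3.3617 × 0.17969 = 0.60406.
Required input speed = output speed × R = 173.5 × 0.60406 = 104.8 rad/s.

104.8 rad/s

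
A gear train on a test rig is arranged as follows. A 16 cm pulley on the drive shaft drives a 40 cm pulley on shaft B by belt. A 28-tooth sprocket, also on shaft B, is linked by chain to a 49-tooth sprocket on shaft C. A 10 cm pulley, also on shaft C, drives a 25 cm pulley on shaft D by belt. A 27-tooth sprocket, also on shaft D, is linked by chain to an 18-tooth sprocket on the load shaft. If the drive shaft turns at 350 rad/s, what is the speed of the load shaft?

48 rad/s

Belt: ratio = 40/16 = 2.5, so shaft B turns at 350 / 2.5 = 140 rad/s.
Chain: ratio = 49/28 = 1.75, so shaft C turns at 140 / 1.75 = 80 rad/s.
Belt: ratio = 25/10 = 2.5, so shaft D turns at 80 / 2.5 = 32 rad/s.
Chain: ratio = 18/27 = 0.66667, so the load shaft turns at 32 / 0.66667 = 48 rad/s.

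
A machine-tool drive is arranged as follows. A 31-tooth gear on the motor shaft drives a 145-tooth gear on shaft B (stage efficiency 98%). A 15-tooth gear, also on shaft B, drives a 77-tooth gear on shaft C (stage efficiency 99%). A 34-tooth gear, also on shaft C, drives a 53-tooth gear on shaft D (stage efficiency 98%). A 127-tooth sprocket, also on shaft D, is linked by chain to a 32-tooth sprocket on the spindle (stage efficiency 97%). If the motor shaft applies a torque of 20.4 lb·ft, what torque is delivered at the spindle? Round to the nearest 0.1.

177.4 lb·ft

gear mesh 145/31 = 4.6774 → τ = 20.4·4.6774·0.98 = 93.511 lb·ft
gear mesh 77/15 = 5.1333 → τ = 93.511·5.1333·0.99 = 475.22 lb·ft
gear mesh 53/34 = 1.5588 → τ = 475.22·1.5588·0.98 = 725.97 lb·ft
chain 32/127 = 0.25197 → τ = 725.97·0.25197·0.97 = 177.43 lb·ft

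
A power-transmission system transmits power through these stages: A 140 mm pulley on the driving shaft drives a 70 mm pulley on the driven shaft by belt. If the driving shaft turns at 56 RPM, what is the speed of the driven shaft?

112 RPM

the driving shaft → the driven shaft (belt, 70/140): 56 ÷ 0.5 = 112 RPM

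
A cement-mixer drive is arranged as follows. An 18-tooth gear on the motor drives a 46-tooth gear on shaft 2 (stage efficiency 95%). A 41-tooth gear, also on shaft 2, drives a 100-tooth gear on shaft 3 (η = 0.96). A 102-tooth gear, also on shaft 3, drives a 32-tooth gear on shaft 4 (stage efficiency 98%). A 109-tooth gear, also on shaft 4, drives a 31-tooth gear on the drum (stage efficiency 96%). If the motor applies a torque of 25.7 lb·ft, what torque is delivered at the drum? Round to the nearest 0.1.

gear mesh 46/18 = 2.5556 → τ = 25.7·2.5556·0.95 = 62.394 lb·ft
gear mesh 100/41 = 2.439 → τ = 62.394·2.439·0.96 = 146.09 lb·ft
gear mesh 32/102 = 0.31373 → τ = 146.09·0.31373·0.98 = 44.916 lb·ft
gear mesh 31/109 = 0.2844 → τ = 44.916·0.2844·0.96 = 12.263 lb·ft

12.3 lb·ft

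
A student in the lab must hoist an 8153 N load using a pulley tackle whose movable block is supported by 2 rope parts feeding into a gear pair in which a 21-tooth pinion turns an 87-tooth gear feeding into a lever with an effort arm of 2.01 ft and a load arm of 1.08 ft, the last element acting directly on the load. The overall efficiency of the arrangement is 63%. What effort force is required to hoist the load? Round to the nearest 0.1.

Block-and-tackle MA = number of supporting rope parts = 2.
Gear pair MA = 87/21 = 4.1429.
Lever MA = effort arm / load arm = 2.01/1.08 = 1.8611.
Combined ideal MA = 2 × 4.1429 × 1.8611 = 15.421.
Actual MA = 15.421 × 0.63 = 9.715.
Effort = load / actual MA = 8153 / 9.715 = 839.22 N.

839.2 N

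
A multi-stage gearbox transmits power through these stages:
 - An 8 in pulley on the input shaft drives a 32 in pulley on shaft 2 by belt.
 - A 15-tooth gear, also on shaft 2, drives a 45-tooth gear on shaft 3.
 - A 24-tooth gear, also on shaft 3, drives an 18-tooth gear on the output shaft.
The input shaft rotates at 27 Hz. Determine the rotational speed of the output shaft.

3 Hz

the input shaft → shaft 2 (belt, 32/8): 27 ÷ 4 = 6.75 Hz
shaft 2 → shaft 3 (gear mesh, 45/15): 6.75 ÷ 3 = 2.25 Hz
shaft 3 → the output shaft (gear mesh, 18/24): 2.25 ÷ 0.75 = 3 Hz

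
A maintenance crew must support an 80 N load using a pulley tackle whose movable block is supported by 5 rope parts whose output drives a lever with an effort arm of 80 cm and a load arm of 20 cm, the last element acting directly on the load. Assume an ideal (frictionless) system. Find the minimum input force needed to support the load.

Block-and-tackle MA = number of supporting rope parts = 5.
Lever MA = effort arm / load arm = 80/20 = 4.
Combined ideal MA = 5 × 4 = 20.
Effort = load / MA = 80 / 20 = 4 N.

4 N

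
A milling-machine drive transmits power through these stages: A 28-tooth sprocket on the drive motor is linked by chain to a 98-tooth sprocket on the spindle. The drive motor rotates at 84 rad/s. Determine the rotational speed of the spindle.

24 rad/s

Chain: ratio = 98/28 = 3.5, so the spindle turns at 84 / 3.5 = 24 rad/s.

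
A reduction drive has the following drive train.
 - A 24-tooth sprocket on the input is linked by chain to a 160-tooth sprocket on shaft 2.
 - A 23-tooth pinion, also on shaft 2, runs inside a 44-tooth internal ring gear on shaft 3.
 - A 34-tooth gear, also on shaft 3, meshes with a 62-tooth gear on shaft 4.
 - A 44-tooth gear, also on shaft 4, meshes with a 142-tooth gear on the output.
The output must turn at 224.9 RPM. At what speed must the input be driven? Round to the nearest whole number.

16880 RPM

Overall ratio R = 6.6667 × 1.913 × 1.8235 × 3.2273 = 75.055.
Required input speed = output speed × R = 224.9 × 75.055 = 16880 RPM.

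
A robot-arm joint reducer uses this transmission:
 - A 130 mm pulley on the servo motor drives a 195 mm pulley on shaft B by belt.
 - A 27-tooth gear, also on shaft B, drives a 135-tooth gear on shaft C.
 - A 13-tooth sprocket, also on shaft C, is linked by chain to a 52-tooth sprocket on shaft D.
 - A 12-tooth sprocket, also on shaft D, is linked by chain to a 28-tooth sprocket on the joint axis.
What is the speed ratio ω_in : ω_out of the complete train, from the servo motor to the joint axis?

70

Each stage contributes driven/driver: belt 195/130 = 1.5, gear mesh 135/27 = 5, chain 52/13 = 4, chain 28/12 = 2.3333.
Overall: 1.5 × 5 × 4 × 2.3333 = 70.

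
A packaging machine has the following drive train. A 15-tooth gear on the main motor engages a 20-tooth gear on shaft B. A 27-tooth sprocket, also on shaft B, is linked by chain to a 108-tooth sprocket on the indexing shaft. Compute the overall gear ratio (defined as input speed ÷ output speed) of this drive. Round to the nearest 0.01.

5.33

Each stage contributes driven/driver: gear mesh 20/15 = 1.3333, chain 108/27 = 4.
Overall: 1.3333 × 4 = 5.3333.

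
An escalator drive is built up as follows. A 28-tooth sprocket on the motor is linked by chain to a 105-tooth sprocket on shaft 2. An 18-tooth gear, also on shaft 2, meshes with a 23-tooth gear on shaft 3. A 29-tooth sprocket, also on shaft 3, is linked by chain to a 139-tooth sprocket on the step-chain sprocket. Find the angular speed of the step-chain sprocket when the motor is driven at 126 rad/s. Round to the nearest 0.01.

Chain: ratio = 105/28 = 3.75, so shaft 2 turns at 126 / 3.75 = 33.6 rad/s.
Gear mesh: ratio = 23/18 = 1.2778, so shaft 3 turns at 33.6 / 1.2778 = 26.296 rad/s.
Chain: ratio = 139/29 = 4.7931, so the step-chain sprocket turns at 26.296 / 4.7931 = 5.4861 rad/s.

5.49 rad/s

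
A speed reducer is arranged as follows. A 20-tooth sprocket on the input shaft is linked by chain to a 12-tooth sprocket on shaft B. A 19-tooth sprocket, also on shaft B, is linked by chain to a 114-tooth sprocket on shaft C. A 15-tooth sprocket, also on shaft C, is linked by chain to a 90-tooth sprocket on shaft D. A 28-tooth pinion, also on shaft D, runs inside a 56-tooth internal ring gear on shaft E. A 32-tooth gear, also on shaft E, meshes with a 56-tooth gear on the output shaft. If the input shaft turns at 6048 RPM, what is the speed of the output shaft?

the input shaft → shaft B (chain, 12/20): 6048 ÷ 0.6 = 10080 RPM
shaft B → shaft C (chain, 114/19): 10080 ÷ 6 = 1680 RPM
shaft C → shaft D (chain, 90/15): 1680 ÷ 6 = 280 RPM
shaft D → shaft E (internal gear, 56/28): 280 ÷ 2 = 140 RPM
shaft E → the output shaft (gear mesh, 56/32): 140 ÷ 1.75 = 80 RPM

80 RPM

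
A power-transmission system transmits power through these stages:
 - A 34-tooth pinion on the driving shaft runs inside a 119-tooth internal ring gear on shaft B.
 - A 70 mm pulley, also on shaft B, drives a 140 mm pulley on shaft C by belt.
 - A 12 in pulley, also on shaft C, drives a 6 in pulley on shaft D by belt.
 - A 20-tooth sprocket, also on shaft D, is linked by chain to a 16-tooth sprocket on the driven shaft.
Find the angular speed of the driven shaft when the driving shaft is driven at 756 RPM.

internal gear 119/34 = 3.5 → 756/3.5 = 216 RPM
belt 140/70 = 2 → 216/2 = 108 RPM
belt 6/12 = 0.5 → 108/0.5 = 216 RPM
chain 16/20 = 0.8 → 216/0.8 = 270 RPM

270 RPM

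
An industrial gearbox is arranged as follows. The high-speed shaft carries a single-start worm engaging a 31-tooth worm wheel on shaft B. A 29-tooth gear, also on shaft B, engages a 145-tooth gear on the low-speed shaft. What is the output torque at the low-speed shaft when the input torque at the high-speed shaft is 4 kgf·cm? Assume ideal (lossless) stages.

worm 31/1 = 31 → τ = 4·31 = 124 kgf·cm
gear mesh 145/29 = 5 → τ = 124·5 = 620 kgf·cm

620 kgf·cm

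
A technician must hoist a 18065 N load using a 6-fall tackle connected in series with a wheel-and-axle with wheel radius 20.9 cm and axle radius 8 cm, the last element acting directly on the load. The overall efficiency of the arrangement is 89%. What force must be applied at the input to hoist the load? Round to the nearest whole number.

Block-and-tackle MA = number of supporting rope parts = 6.
Wheel-and-axle MA = R/r = 20.9/8 = 2.6125.
Combined ideal MA = 6 × 2.6125 = 15.675.
Actual MA = 15.675 × 0.89 = 13.951.
Effort = load / actual MA = 18065 / 13.951 = 1294.9 N.

1295 N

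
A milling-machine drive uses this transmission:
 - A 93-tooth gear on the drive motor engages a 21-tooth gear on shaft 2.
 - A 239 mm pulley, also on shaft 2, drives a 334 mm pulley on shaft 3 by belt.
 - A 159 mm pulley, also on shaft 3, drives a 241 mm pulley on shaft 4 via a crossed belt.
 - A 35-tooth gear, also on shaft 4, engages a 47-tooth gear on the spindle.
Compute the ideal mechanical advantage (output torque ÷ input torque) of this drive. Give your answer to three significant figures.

Each stage contributes driven/driver: gear mesh 21/93 = 0.22581, belt 334/239 = 1.3975, belt 241/159 = 1.5157, gear mesh 47/35 = 1.3429.
Overall: 0.22581 × 1.3975 × 1.5157 × 1.3429 = 0.6423.

0.642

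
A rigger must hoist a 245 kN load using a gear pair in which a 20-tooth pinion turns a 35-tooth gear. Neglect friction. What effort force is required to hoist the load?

140 kN

Gear pair MA = 35/20 = 1.75.
Effort = load / MA = 245 / 1.75 = 140 kN.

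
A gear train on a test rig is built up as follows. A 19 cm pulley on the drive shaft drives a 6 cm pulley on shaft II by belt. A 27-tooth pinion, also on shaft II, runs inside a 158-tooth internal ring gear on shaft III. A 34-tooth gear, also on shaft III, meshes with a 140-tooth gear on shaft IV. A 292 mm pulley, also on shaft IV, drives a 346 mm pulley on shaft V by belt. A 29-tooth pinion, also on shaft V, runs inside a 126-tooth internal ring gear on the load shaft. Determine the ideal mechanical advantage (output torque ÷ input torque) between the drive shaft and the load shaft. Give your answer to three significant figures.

39.2

Each stage contributes driven/driver: belt 6/19 = 0.31579, internal gear 158/27 = 5.8519, gear mesh 140/34 = 4.1176, belt 346/292 = 1.1849, internal gear 126/29 = 4.3448.
Overall: 0.31579 × 5.8519 × 4.1176 × 1.1849 × 4.3448 = 39.175.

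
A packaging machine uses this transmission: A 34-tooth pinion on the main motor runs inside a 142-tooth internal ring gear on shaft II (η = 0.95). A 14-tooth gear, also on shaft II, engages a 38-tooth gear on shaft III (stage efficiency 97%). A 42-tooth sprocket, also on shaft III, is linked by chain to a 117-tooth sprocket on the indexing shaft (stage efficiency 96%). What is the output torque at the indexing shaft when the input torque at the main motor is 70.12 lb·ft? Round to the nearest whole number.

After the internal gear (142/34): 70.12 × 4.1765 × 0.95 = 278.21 lb·ft
After the gear mesh (38/14): 278.21 × 2.7143 × 0.97 = 732.49 lb·ft
After the chain (117/42): 732.49 × 2.7857 × 0.96 = 1958.9 lb·ft

1959 lb·ft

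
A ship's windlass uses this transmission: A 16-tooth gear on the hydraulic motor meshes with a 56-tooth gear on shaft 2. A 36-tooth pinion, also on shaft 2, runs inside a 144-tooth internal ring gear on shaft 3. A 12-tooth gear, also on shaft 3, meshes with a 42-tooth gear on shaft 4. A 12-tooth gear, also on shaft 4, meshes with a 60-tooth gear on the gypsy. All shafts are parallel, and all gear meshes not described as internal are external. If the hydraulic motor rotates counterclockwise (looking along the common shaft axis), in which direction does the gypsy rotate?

clockwise

the hydraulic motor → shaft 2: external mesh, 1 reversal → CW.
shaft 2 → shaft 3: internal mesh, same direction → CW.
shaft 3 → shaft 4: external mesh, 1 reversal → CCW.
shaft 4 → the gypsy: external mesh, 1 reversal → CW.
3 reversals in total — an odd number — so the gypsy turns opposite to the hydraulic motor.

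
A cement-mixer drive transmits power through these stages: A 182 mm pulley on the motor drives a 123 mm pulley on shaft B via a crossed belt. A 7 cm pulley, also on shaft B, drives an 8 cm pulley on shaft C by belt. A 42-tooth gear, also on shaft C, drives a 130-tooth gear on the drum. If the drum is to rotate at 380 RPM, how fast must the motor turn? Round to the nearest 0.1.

Overall ratio R = 0.67582 × 1.1429 × 3.0952 = 2.3907.
Required input speed = output speed × R = 380 × 2.3907 = 908.45 RPM.

908.5 RPM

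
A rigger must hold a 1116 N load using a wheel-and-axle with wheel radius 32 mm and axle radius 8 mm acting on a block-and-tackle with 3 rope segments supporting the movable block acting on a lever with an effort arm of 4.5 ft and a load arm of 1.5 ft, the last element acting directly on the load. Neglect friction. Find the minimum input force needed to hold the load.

Wheel-and-axle MA = R/r = 32/8 = 4.
Block-and-tackle MA = number of supporting rope parts = 3.
Lever MA = effort arm / load arm = 4.5/1.5 = 3.
Combined ideal MA = 4 × 3 × 3 = 36.
Effort = load / MA = 1116 / 36 = 31 N.

31 N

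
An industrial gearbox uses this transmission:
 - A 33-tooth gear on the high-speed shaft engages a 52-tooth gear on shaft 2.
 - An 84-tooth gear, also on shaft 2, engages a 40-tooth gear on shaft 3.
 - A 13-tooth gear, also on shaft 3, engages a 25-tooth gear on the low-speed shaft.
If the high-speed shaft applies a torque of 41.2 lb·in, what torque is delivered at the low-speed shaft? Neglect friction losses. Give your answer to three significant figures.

After the gear mesh (52/33): 41.2 × 1.5758 = 64.921 lb·in
After the gear mesh (40/84): 64.921 × 0.47619 = 30.915 lb·in
After the gear mesh (25/13): 30.915 × 1.9231 = 59.452 lb·in

59.5 lb·in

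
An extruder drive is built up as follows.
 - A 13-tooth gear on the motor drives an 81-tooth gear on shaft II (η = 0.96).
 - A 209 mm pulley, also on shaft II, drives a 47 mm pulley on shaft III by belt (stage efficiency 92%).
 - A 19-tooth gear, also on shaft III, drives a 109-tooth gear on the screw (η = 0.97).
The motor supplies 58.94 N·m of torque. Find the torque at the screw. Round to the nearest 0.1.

gear mesh 81/13 = 6.2308 → τ = 58.94·6.2308·0.96 = 352.55 N·m
belt 47/209 = 0.22488 → τ = 352.55·0.22488·0.92 = 72.939 N·m
gear mesh 109/19 = 5.7368 → τ = 72.939·5.7368·0.97 = 405.89 N·m

405.9 N·m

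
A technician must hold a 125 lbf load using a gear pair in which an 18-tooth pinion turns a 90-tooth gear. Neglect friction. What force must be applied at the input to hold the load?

25 lbf

Gear pair MA = 90/18 = 5.
Effort = load / MA = 125 / 5 = 25 lbf.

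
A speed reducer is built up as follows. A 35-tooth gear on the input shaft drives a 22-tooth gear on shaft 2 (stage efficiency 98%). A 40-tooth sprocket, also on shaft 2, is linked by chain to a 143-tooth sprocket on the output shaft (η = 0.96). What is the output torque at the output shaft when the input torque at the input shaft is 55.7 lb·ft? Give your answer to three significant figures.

Gear mesh: ratio = 22/35 = 0.62857; torque at shaft 2 = 55.7 × 0.62857 × 0.98 = 34.311 lb·ft.
Chain: ratio = 143/40 = 3.575; torque at the output shaft = 34.311 × 3.575 × 0.96 = 117.76 lb·ft.

118 lb·ft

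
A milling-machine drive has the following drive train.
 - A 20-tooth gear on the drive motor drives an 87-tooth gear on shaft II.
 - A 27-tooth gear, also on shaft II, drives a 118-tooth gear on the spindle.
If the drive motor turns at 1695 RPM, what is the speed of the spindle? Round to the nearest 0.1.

gear mesh 87/20 = 4.35 → 1695/4.35 = 389.66 RPM
gear mesh 118/27 = 4.3704 → 389.66/4.3704 = 89.158 RPM

89.2 RPM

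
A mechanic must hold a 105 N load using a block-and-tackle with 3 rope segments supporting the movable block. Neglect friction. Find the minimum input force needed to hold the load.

Block-and-tackle MA = number of supporting rope parts = 3.
Effort = load / MA = 105 / 3 = 35 N.

35 N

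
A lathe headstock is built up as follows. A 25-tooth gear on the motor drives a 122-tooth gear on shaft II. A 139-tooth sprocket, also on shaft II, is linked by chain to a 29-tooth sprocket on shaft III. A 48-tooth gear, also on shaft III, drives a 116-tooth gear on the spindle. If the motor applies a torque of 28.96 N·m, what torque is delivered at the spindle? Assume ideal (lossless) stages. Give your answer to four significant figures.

71.26 N·m

After the gear mesh (122/25): 28.96 × 4.88 = 141.32 N·m
After the chain (29/139): 141.32 × 0.20863 = 29.485 N·m
After the gear mesh (116/48): 29.485 × 2.4167 = 71.255 N·m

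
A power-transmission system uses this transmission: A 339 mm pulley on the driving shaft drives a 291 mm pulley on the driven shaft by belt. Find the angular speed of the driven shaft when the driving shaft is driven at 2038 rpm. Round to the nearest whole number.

belt 291/339 = 0.85841 → 2038/0.85841 = 2374.2 rpm

2374 rpm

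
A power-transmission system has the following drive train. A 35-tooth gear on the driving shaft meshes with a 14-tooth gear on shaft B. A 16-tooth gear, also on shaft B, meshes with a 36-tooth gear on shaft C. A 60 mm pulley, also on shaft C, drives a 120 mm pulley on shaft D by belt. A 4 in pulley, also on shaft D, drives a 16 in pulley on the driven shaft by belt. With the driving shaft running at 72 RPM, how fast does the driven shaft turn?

the driving shaft → shaft B (gear mesh, 14/35): 72 ÷ 0.4 = 180 RPM
shaft B → shaft C (gear mesh, 36/16): 180 ÷ 2.25 = 80 RPM
shaft C → shaft D (belt, 120/60): 80 ÷ 2 = 40 RPM
shaft D → the driven shaft (belt, 16/4): 40 ÷ 4 = 10 RPM

10 RPM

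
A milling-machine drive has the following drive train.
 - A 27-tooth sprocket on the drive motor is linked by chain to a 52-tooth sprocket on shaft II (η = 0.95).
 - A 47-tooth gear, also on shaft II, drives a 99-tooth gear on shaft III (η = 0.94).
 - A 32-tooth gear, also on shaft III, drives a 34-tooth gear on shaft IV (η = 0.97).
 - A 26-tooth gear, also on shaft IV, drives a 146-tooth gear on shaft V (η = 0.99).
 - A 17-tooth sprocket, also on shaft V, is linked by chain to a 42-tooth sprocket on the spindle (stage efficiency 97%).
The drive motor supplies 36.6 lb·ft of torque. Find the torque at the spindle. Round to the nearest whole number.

Chain: ratio = 52/27 = 1.9259; torque at shaft II = 36.6 × 1.9259 × 0.95 = 66.964 lb·ft.
Gear mesh: ratio = 99/47 = 2.1064; torque at shaft III = 66.964 × 2.1064 × 0.94 = 132.59 lb·ft.
Gear mesh: ratio = 34/32 = 1.0625; torque at shaft IV = 132.59 × 1.0625 × 0.97 = 136.65 lb·ft.
Gear mesh: ratio = 146/26 = 5.6154; torque at shaft V = 136.65 × 5.6154 × 0.99 = 759.67 lb·ft.
Chain: ratio = 42/17 = 2.4706; torque at the spindle = 759.67 × 2.4706 × 0.97 = 1820.5 lb·ft.

1821 lb·ft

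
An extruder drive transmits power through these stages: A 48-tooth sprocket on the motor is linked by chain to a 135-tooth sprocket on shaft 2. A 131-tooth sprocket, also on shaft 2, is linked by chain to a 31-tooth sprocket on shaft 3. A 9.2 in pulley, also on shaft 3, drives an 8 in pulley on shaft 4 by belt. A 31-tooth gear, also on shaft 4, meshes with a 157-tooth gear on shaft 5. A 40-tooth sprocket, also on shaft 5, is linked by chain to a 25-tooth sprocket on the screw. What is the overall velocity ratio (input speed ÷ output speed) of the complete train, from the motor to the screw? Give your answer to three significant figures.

Each stage contributes driven/driver: chain 135/48 = 2.8125, chain 31/131 = 0.23664, belt 8/9.2 = 0.86957, gear mesh 157/31 = 5.0645, chain 25/40 = 0.625.
Overall: 2.8125 × 0.23664 × 0.86957 × 5.0645 × 0.625 = 1.8319.

1.83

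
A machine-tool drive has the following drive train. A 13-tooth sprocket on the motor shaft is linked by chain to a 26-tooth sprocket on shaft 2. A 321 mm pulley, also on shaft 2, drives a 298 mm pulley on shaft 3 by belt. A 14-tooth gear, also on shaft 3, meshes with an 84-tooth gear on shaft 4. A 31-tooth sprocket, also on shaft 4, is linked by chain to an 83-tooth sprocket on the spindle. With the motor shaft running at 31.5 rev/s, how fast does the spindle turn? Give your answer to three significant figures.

the motor shaft → shaft 2 (chain, 26/13): 31.5 ÷ 2 = 15.75 rev/s
shaft 2 → shaft 3 (belt, 298/321): 15.75 ÷ 0.92835 = 16.966 rev/s
shaft 3 → shaft 4 (gear mesh, 84/14): 16.966 ÷ 6 = 2.8276 rev/s
shaft 4 → the spindle (chain, 83/31): 2.8276 ÷ 2.6774 = 1.0561 rev/s

1.06 rev/s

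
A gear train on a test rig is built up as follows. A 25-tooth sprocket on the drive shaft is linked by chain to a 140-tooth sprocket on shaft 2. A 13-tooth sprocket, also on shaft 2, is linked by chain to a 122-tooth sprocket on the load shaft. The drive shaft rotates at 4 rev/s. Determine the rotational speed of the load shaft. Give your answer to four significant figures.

0.07611 rev/s

Chain: ratio = 140/25 = 5.6, so shaft 2 turns at 4 / 5.6 = 0.71429 rev/s.
Chain: ratio = 122/13 = 9.3846, so the load shaft turns at 0.71429 / 9.3846 = 0.076112 rev/s.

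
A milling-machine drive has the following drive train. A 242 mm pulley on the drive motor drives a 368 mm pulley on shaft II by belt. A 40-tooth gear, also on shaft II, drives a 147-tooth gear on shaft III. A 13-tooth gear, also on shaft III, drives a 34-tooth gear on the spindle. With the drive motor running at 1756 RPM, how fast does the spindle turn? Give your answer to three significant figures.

belt 368/242 = 1.5207 → 1756/1.5207 = 1154.8 RPM
gear mesh 147/40 = 3.675 → 1154.8/3.675 = 314.22 RPM
gear mesh 34/13 = 2.6154 → 314.22/2.6154 = 120.14 RPM

120 RPM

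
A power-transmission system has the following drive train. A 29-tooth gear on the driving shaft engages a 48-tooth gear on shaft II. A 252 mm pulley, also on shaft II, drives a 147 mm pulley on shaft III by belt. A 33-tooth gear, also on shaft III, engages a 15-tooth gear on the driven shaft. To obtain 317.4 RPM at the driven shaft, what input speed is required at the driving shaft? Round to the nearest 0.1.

Overall ratio R = 1.6552 × 0.58333 × 0.45455 = 0.43887.
Required input speed = output speed × R = 317.4 × 0.43887 = 139.3 RPM.

139.3 RPM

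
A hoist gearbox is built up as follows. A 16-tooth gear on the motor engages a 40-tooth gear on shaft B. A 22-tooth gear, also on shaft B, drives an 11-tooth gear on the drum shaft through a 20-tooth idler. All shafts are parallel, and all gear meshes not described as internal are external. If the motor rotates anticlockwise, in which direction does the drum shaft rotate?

the motor → shaft B: external mesh, 1 reversal → CW.
shaft B → the drum shaft: driver → idler → driven is 2 external meshes, 2 reversals → CW.
3 reversals in total — an odd number — so the drum shaft turns opposite to the motor.

clockwise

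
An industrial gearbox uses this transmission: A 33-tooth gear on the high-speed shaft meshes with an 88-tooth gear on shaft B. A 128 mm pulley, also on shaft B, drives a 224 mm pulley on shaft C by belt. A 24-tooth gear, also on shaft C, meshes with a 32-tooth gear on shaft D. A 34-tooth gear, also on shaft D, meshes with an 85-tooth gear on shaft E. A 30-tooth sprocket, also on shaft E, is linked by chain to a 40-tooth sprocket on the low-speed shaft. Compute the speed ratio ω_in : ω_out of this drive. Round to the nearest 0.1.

20.7

Each stage contributes driven/driver: gear mesh 88/33 = 2.6667, belt 224/128 = 1.75, gear mesh 32/24 = 1.3333, gear mesh 85/34 = 2.5, chain 40/30 = 1.3333.
Overall: 2.6667 × 1.75 × 1.3333 × 2.5 × 1.3333 = 20.741.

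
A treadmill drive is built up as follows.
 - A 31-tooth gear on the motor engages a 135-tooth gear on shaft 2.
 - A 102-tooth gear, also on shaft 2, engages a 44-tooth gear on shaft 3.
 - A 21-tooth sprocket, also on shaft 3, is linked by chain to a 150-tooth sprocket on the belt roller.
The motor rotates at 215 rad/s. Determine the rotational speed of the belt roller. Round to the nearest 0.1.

the motor → shaft 2 (gear mesh, 135/31): 215 ÷ 4.3548 = 49.37 rad/s
shaft 2 → shaft 3 (gear mesh, 44/102): 49.37 ÷ 0.43137 = 114.45 rad/s
shaft 3 → the belt roller (chain, 150/21): 114.45 ÷ 7.1429 = 16.023 rad/s

16.0 rad/s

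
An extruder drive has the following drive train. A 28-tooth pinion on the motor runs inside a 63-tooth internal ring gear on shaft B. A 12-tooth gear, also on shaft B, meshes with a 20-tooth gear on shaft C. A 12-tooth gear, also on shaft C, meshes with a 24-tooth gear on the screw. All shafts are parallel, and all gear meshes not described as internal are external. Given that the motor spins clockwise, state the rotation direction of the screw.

clockwise

the motor → shaft B: internal mesh, same direction → CW.
shaft B → shaft C: external mesh, 1 reversal → CCW.
shaft C → the screw: external mesh, 1 reversal → CW.
2 reversals in total — an even number — so the screw turns the same way as the motor.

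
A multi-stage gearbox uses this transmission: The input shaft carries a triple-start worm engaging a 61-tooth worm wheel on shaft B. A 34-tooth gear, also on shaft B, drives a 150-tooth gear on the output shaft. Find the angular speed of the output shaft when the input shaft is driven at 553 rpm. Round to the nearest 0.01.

6.16 rpm

the input shaft → shaft B (worm, 61/3): 553 ÷ 20.333 = 27.197 rpm
shaft B → the output shaft (gear mesh, 150/34): 27.197 ÷ 4.4118 = 6.1646 rpm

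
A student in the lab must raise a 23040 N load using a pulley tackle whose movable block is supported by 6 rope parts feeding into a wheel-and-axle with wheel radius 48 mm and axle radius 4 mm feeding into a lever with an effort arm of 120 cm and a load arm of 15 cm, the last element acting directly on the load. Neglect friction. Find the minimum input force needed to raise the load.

40 N

Block-and-tackle MA = number of supporting rope parts = 6.
Wheel-and-axle MA = R/r = 48/4 = 12.
Lever MA = effort arm / load arm = 120/15 = 8.
Combined ideal MA = 6 × 12 × 8 = 576.
Effort = load / MA = 23040 / 576 = 40 N.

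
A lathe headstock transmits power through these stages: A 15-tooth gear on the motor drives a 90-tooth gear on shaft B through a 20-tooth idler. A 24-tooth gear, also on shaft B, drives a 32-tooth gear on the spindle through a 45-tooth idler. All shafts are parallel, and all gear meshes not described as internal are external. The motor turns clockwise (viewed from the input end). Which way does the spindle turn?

clockwise

the motor → shaft B: driver → idler → driven is 2 external meshes, 2 reversals → CW.
shaft B → the spindle: driver → idler → driven is 2 external meshes, 2 reversals → CW.
4 reversals in total — an even number — so the spindle turns the same way as the motor.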